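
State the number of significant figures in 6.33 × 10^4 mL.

3

6.33 × 10^4: in scientific notation every digit of the coefficient is significant.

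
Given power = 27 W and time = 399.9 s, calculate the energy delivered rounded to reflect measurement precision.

1.1 × 10^4 J

energy delivered = 27 W × 399.9 s = 10797.3 J.
27 has 2 significant figures; 399.9 has 4.
Division/multiplication keeps the fewest: 2 significant figures.
Rounded: 1.1 × 10^4 J.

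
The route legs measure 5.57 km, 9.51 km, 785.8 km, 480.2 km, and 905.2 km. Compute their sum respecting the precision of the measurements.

2.1863 × 10^3 km

5.57 km + 9.51 km + 785.8 km + 480.2 km + 905.2 km = 2186.28 km.
Addition/subtraction keeps the fewest decimal places: 5.57 → 2 decimal places, 9.51 → 2 decimal places, 785.8 → 1 decimal place, 480.2 → 1 decimal place, 905.2 → 1 decimal place; limit is 1.
Rounded to 1 decimal place: 2.1863 × 10^3 km.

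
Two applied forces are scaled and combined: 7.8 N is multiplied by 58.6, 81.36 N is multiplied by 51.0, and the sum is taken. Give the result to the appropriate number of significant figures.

4.61 × 10³ N

7.8 × 58.6 = 457.08 → 4.6 × 10² N (2 s.f., last digit at the 10^1 place).
81.36 × 51.0 = 4149.36 → 4.15 × 10³ N (3 s.f., last digit at the 10^1 place).
Sum: 4606.44 N; keep the coarser place, 10^1.
Result: 4.61 × 10³ N.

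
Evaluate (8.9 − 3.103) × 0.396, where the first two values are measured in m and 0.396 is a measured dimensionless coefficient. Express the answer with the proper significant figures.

8.9 m − 3.103 m = 5.797 m; the difference is limited to 1 decimal place (2 s.f.).
Carrying full precision, 5.797 × 0.396 = 2.295612 m; 0.396 has 3 s.f., so the result keeps min(2, 3) = 2 s.f.
Rounded to 2 significant figures: 2.3 m.

2.3 m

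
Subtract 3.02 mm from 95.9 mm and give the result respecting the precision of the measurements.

95.9 mm − 3.02 mm = 92.88 mm.
Addition/subtraction keeps the fewest decimal places: 95.9 → 1 decimal place, 3.02 → 2 decimal places; limit is 1.
Rounded to 1 decimal place: 92.9 mm.

92.9 mm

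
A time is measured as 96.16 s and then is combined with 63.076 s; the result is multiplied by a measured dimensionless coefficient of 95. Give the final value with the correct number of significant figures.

96.16 s + 63.076 s = 159.236 s; the sum is limited to 2 decimal places (5 s.f.).
Carrying full precision, 159.236 × 95 = 15127.42 s; 95 has 2 s.f., so the result keeps min(5, 2) = 2 s.f.
Rounded to 2 significant figures: 1.5 × 10^4 s.

1.5 × 10^4 s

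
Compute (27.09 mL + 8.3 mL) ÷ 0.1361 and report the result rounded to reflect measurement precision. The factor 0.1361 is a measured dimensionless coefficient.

2.60 × 10^2 mL

27.09 mL + 8.3 mL = 35.39 mL; the sum is limited to 1 decimal place (3 s.f.).
Carrying full precision, 35.39 ÷ 0.1361 = 260.029390154… mL; 0.1361 has 4 s.f., so the result keeps min(3, 4) = 3 s.f.
Rounded to 3 significant figures: 2.60 × 10^2 mL.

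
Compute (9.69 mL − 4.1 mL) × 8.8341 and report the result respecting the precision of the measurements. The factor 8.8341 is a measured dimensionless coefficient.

49 mL

9.69 mL − 4.1 mL = 5.59 mL; the difference is limited to 1 decimal place (2 s.f.).
Carrying full precision, 5.59 × 8.8341 = 49.382619 mL; 8.8341 has 5 s.f., so the result keeps min(2, 5) = 2 s.f.
Rounded to 2 significant figures: 49 mL.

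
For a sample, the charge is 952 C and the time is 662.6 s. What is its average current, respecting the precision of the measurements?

average current = 952 C ÷ 662.6 s = 1.436764262… A.
952 has 3 significant figures; 662.6 has 4.
Division/multiplication keeps the fewest: 3 significant figures.
Rounded: 1.44 A.

1.44 A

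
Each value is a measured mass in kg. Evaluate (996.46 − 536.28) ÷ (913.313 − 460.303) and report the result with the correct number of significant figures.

1.0158

996.46 − 536.28 = 460.18, limited to 2 d.p. → 5 s.f.; 913.313 − 460.303 = 453.010, limited to 3 d.p. → 6 s.f.
Carrying full precision, 460.18 ÷ 453.010 = 1.01582746518…; keep min(5, 6) = 5 s.f.
Rounded to 5 significant figures: 1.0158.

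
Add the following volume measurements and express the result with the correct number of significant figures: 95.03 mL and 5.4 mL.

1.004 × 10^2 mL

95.03 mL + 5.4 mL = 100.43 mL.
Addition/subtraction keeps the fewest decimal places: 95.03 → 2 decimal places, 5.4 → 1 decimal place; limit is 1.
Rounded to 1 decimal place: 1.004 × 10^2 mL.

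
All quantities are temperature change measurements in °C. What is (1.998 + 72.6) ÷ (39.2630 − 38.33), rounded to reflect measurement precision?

1.998 + 72.6 = 74.598, limited to 1 d.p. → 3 s.f.; 39.2630 − 38.33 = 0.9330, limited to 2 d.p. → 2 s.f.
Carrying full precision, 74.598 ÷ 0.9330 = 79.9549839228…; keep min(3, 2) = 2 s.f.
Rounded to 2 significant figures: 8.0 × 10¹.

8.0 × 10¹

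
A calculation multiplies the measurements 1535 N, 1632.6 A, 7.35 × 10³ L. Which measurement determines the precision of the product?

1535 N → 4 s.f.; 1632.6 A → 5 s.f.; 7.35 × 10³ L → 3 s.f.
The fewest is 3 significant figures, from 7.35 × 10³ L.

7.35 × 10³ L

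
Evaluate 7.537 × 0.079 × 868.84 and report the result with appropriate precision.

5.2 × 10^2

7.537 × 0.079 × 868.84 = 517.32731932
Multiplication/division keeps the fewest significant figures: 7.537 → 4 s.f., 0.079 → 2 s.f., 868.84 → 5 s.f.; limit is 2.
Rounded to 2 significant figures: 5.2 × 10^2.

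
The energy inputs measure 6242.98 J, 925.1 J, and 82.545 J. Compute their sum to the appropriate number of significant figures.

6242.98 J + 925.1 J + 82.545 J = 7250.625 J.
Addition/subtraction keeps the fewest decimal places: 6242.98 → 2 decimal places, 925.1 → 1 decimal place, 82.545 → 3 decimal places; limit is 1.
Rounded to 1 decimal place: 7250.6 J.

7250.6 J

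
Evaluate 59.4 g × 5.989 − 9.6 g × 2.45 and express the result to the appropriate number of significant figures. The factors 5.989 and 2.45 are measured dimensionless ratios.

59.4 × 5.989 = 355.7466 → 356 g (3 s.f., last digit at the 10^0 place).
9.6 × 2.45 = 23.52 → 24 g (2 s.f., last digit at the 10^0 place).
Difference: 332.2266 g; keep the coarser place, 10^0.
Result: 332 g.

332 g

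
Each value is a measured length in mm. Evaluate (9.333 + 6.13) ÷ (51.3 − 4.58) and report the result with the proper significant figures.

9.333 + 6.13 = 15.463, limited to 2 d.p. → 4 s.f.; 51.3 − 4.58 = 46.72, limited to 1 d.p. → 3 s.f.
Carrying full precision, 15.463 ÷ 46.72 = 0.330971746575…; keep min(4, 3) = 3 s.f.
Rounded to 3 significant figures: 0.331.

0.331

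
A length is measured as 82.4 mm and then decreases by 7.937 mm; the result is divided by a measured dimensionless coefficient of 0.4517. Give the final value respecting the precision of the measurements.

82.4 mm − 7.937 mm = 74.463 mm; the difference is limited to 1 decimal place (3 s.f.).
Carrying full precision, 74.463 ÷ 0.4517 = 164.850564534… mm; 0.4517 has 4 s.f., so the result keeps min(3, 4) = 3 s.f.
Rounded to 3 significant figures: 165 mm.

165 mm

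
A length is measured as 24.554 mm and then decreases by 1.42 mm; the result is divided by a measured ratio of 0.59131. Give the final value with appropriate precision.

24.554 mm − 1.42 mm = 23.134 mm; the difference is limited to 2 decimal places (4 s.f.).
Carrying full precision, 23.134 ÷ 0.59131 = 39.1233024978… mm; 0.59131 has 5 s.f., so the result keeps min(4, 5) = 4 s.f.
Rounded to 4 significant figures: 39.12 mm.

39.12 mm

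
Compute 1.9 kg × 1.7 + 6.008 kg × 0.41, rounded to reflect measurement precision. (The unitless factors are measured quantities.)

5.7 kg

1.9 × 1.7 = 3.23 → 3.2 kg (2 s.f., last digit at the 10^-1 place).
6.008 × 0.41 = 2.46328 → 2.5 kg (2 s.f., last digit at the 10^-1 place).
Sum: 5.69328 kg; keep the coarser place, 10^-1.
Result: 5.7 kg.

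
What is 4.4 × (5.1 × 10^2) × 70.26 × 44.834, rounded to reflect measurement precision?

4.4 × (5.1 × 10^2) × 70.26 × 44.834 = 7068682.66896
Multiplication/division keeps the fewest significant figures: 4.4 → 2 s.f., 5.1 × 10^2 → 2 s.f., 70.26 → 4 s.f., 44.834 → 5 s.f.; limit is 2.
Rounded to 2 significant figures: 7.1 × 10^6.

7.1 × 10^6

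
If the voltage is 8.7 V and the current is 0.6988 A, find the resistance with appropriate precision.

resistance = 8.7 V ÷ 0.6988 A = 12.4499141385… Ω.
8.7 has 2 significant figures; 0.6988 has 4.
Division/multiplication keeps the fewest: 2 significant figures.
Rounded: 12 Ω.

12 Ω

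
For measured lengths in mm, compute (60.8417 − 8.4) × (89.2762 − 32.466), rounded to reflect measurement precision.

60.8417 − 8.4 = 52.4417, limited to 1 d.p. → 3 s.f.; 89.2762 − 32.466 = 56.8102, limited to 3 d.p. → 5 s.f.
Carrying full precision, 52.4417 × 56.8102 = 2979.22346534; keep min(3, 5) = 3 s.f.
Rounded to 3 significant figures: 2.98 × 10³ mm².

2.98 × 10³ mm²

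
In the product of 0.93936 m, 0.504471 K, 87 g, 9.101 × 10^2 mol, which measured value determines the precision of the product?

87 g

0.93936 m → 5 s.f.; 0.504471 K → 6 s.f.; 87 g → 2 s.f.; 9.101 × 10^2 mol → 4 s.f.
The fewest is 2 significant figures, from 87 g.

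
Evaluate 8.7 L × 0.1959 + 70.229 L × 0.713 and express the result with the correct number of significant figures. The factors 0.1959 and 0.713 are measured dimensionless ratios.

51.8 L

8.7 × 0.1959 = 1.70433 → 1.7 L (2 s.f., last digit at the 10^-1 place).
70.229 × 0.713 = 50.073277 → 50.1 L (3 s.f., last digit at the 10^-1 place).
Sum: 51.777607 L; keep the coarser place, 10^-1.
Result: 51.8 L.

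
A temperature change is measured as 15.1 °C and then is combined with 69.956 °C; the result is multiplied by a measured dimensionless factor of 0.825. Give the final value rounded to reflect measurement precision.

70.2 °C

15.1 °C + 69.956 °C = 85.056 °C; the sum is limited to 1 decimal place (3 s.f.).
Carrying full precision, 85.056 × 0.825 = 70.1712 °C; 0.825 has 3 s.f., so the result keeps min(3, 3) = 3 s.f.
Rounded to 3 significant figures: 70.2 °C.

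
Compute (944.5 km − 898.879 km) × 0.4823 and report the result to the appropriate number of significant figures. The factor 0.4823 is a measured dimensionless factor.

944.5 km − 898.879 km = 45.621 km; the difference is limited to 1 decimal place (3 s.f.).
Carrying full precision, 45.621 × 0.4823 = 22.0030083 km; 0.4823 has 4 s.f., so the result keeps min(3, 4) = 3 s.f.
Rounded to 3 significant figures: 22.0 km.

22.0 km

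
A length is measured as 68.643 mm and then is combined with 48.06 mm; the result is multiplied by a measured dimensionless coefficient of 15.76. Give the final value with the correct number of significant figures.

68.643 mm + 48.06 mm = 116.703 mm; the sum is limited to 2 decimal places (5 s.f.).
Carrying full precision, 116.703 × 15.76 = 1839.23928 mm; 15.76 has 4 s.f., so the result keeps min(5, 4) = 4 s.f.
Rounded to 4 significant figures: 1839 mm.

1839 mm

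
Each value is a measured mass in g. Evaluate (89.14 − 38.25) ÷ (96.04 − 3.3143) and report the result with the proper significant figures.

89.14 − 38.25 = 50.89, limited to 2 d.p. → 4 s.f.; 96.04 − 3.3143 = 92.7257, limited to 2 d.p. → 4 s.f.
Carrying full precision, 50.89 ÷ 92.7257 = 0.548823033959…; keep min(4, 4) = 4 s.f.
Rounded to 4 significant figures: 0.5488.

0.5488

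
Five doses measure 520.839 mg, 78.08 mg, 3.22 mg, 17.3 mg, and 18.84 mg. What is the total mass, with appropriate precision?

638.3 mg

520.839 mg + 78.08 mg + 3.22 mg + 17.3 mg + 18.84 mg = 638.279 mg.
Addition/subtraction keeps the fewest decimal places: 520.839 → 3 decimal places, 78.08 → 2 decimal places, 3.22 → 2 decimal places, 17.3 → 1 decimal place, 18.84 → 2 decimal places; limit is 1.
Rounded to 1 decimal place: 638.3 mg.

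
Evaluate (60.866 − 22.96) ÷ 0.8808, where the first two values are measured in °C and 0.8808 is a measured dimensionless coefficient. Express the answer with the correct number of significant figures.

60.866 °C − 22.96 °C = 37.906 °C; the difference is limited to 2 decimal places (4 s.f.).
Carrying full precision, 37.906 ÷ 0.8808 = 43.0358764759… °C; 0.8808 has 4 s.f., so the result keeps min(4, 4) = 4 s.f.
Rounded to 4 significant figures: 43.04 °C.

43.04 °C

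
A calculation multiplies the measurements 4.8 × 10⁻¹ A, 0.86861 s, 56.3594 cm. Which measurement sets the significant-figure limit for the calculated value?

4.8 × 10⁻¹ A

4.8 × 10⁻¹ A → 2 s.f.; 0.86861 s → 5 s.f.; 56.3594 cm → 6 s.f.
The fewest is 2 significant figures, from 4.8 × 10⁻¹ A.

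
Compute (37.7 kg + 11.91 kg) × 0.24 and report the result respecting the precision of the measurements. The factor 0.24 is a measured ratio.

12 kg

37.7 kg + 11.91 kg = 49.61 kg; the sum is limited to 1 decimal place (3 s.f.).
Carrying full precision, 49.61 × 0.24 = 11.9064 kg; 0.24 has 2 s.f., so the result keeps min(3, 2) = 2 s.f.
Rounded to 2 significant figures: 12 kg.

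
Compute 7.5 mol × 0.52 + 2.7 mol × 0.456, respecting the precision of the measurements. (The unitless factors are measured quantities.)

7.5 × 0.52 = 3.9 → 3.9 mol (2 s.f., last digit at the 10^-1 place).
2.7 × 0.456 = 1.2312 → 1.2 mol (2 s.f., last digit at the 10^-1 place).
Sum: 5.1312 mol; keep the coarser place, 10^-1.
Result: 5.1 mol.

5.1 mol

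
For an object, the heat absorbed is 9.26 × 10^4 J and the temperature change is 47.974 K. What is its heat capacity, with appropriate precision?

1.93 × 10^3 J/K

heat capacity = 9.26 × 10^4 J ÷ 47.974 K = 1930.21219827… J/K.
9.26 × 10^4 has 3 significant figures; 47.974 has 5.
Division/multiplication keeps the fewest: 3 significant figures.
Rounded: 1.93 × 10^3 J/K.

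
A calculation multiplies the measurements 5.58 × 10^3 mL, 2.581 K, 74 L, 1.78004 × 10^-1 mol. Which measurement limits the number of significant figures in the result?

74 L

5.58 × 10^3 mL → 3 s.f.; 2.581 K → 4 s.f.; 74 L → 2 s.f.; 1.78004 × 10^-1 mol → 6 s.f.
The fewest is 2 significant figures, from 74 L.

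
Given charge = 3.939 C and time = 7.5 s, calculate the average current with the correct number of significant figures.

average current = 3.939 C ÷ 7.5 s = 0.5252 A.
3.939 has 4 significant figures; 7.5 has 2.
Division/multiplication keeps the fewest: 2 significant figures.
Rounded: 0.53 A.

0.53 A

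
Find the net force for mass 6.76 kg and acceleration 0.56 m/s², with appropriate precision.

3.8 N

net force = 6.76 kg × 0.56 m/s² = 3.7856 N.
6.76 has 3 significant figures; 0.56 has 2.
Division/multiplication keeps the fewest: 2 significant figures.
Rounded: 3.8 N.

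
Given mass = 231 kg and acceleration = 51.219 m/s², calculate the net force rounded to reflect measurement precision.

net force = 231 kg × 51.219 m/s² = 11831.589 N.
231 has 3 significant figures; 51.219 has 5.
Division/multiplication keeps the fewest: 3 significant figures.
Rounded: 1.18 × 10^4 N.

1.18 × 10^4 N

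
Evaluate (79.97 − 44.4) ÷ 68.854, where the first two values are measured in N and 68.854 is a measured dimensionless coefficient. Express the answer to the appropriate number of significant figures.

0.517 N

79.97 N − 44.4 N = 35.57 N; the difference is limited to 1 decimal place (3 s.f.).
Carrying full precision, 35.57 ÷ 68.854 = 0.516600342754… N; 68.854 has 5 s.f., so the result keeps min(3, 5) = 3 s.f.
Rounded to 3 significant figures: 0.517 N.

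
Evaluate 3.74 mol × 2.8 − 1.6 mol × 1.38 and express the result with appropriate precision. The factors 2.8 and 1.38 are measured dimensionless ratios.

3.74 × 2.8 = 10.472 → 1.0 × 10¹ mol (2 s.f., last digit at the 10^0 place).
1.6 × 1.38 = 2.208 → 2.2 mol (2 s.f., last digit at the 10^-1 place).
Difference: 8.264 mol; keep the coarser place, 10^0.
Result: 8 mol.

8 mol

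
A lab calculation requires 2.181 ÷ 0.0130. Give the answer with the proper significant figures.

168

2.181 ÷ 0.0130 = 167.769230769…
Multiplication/division keeps the fewest significant figures: 2.181 → 4 s.f., 0.0130 → 3 s.f.; limit is 3.
Rounded to 3 significant figures: 168.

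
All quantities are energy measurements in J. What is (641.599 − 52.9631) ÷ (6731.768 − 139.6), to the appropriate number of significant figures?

0.089293

641.599 − 52.9631 = 588.6359, limited to 3 d.p. → 6 s.f.; 6731.768 − 139.6 = 6592.168, limited to 1 d.p. → 5 s.f.
Carrying full precision, 588.6359 ÷ 6592.168 = 0.0892932188621…; keep min(6, 5) = 5 s.f.
Rounded to 5 significant figures: 0.089293.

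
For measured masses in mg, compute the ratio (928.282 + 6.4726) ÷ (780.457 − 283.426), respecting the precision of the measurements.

1.88068

928.282 + 6.4726 = 934.7546, limited to 3 d.p. → 6 s.f.; 780.457 − 283.426 = 497.031, limited to 3 d.p. → 6 s.f.
Carrying full precision, 934.7546 ÷ 497.031 = 1.880676658…; keep min(6, 6) = 6 s.f.
Rounded to 6 significant figures: 1.88068.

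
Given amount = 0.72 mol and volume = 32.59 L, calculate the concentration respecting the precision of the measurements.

0.022 mol/L

concentration = 0.72 mol ÷ 32.59 L = 0.0220926664621… mol/L.
0.72 has 2 significant figures; 32.59 has 4.
Division/multiplication keeps the fewest: 2 significant figures.
Rounded: 0.022 mol/L.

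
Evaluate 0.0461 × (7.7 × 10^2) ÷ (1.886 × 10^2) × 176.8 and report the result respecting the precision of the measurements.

33

0.0461 × (7.7 × 10^2) ÷ (1.886 × 10^2) × 176.8 = 33.2760848356…
Multiplication/division keeps the fewest significant figures: 0.0461 → 3 s.f., 7.7 × 10^2 → 2 s.f., 1.886 × 10^2 → 4 s.f., 176.8 → 4 s.f.; limit is 2.
Rounded to 2 significant figures: 33.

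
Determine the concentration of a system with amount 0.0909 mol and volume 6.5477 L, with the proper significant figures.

concentration = 0.0909 mol ÷ 6.5477 L = 0.0138827374498… mol/L.
0.0909 has 3 significant figures; 6.5477 has 5.
Division/multiplication keeps the fewest: 3 significant figures.
Rounded: 0.0139 mol/L.

0.0139 mol/L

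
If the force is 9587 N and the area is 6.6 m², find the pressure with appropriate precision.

pressure = 9587 N ÷ 6.6 m² = 1452.57575758… Pa.
9587 has 4 significant figures; 6.6 has 2.
Division/multiplication keeps the fewest: 2 significant figures.
Rounded: 1.5 × 10³ Pa.

1.5 × 10³ Pa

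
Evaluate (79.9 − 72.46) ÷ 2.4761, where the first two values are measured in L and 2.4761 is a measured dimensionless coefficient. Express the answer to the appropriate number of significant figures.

79.9 L − 72.46 L = 7.44 L; the difference is limited to 1 decimal place (2 s.f.).
Carrying full precision, 7.44 ÷ 2.4761 = 3.00472517265… L; 2.4761 has 5 s.f., so the result keeps min(2, 5) = 2 s.f.
Rounded to 2 significant figures: 3.0 L.

3.0 L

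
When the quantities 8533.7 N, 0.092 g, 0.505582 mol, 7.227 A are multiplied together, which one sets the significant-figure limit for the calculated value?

8533.7 N → 5 s.f.; 0.092 g → 2 s.f.; 0.505582 mol → 6 s.f.; 7.227 A → 4 s.f.
The fewest is 2 significant figures, from 0.092 g.

0.092 g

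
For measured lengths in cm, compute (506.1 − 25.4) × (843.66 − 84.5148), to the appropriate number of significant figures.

3.649 × 10⁵ cm²

506.1 − 25.4 = 480.7, limited to 1 d.p. → 4 s.f.; 843.66 − 84.5148 = 759.1452, limited to 2 d.p. → 5 s.f.
Carrying full precision, 480.7 × 759.1452 = 364921.09764; keep min(4, 5) = 4 s.f.
Rounded to 4 significant figures: 3.649 × 10⁵ cm².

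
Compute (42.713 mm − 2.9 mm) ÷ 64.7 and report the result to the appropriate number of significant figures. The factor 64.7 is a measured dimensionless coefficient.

42.713 mm − 2.9 mm = 39.813 mm; the difference is limited to 1 decimal place (3 s.f.).
Carrying full precision, 39.813 ÷ 64.7 = 0.615347758887… mm; 64.7 has 3 s.f., so the result keeps min(3, 3) = 3 s.f.
Rounded to 3 significant figures: 0.615 mm.

0.615 mm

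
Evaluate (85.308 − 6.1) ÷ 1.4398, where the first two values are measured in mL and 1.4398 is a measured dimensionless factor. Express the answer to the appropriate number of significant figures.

55.0 mL

85.308 mL − 6.1 mL = 79.208 mL; the difference is limited to 1 decimal place (3 s.f.).
Carrying full precision, 79.208 ÷ 1.4398 = 55.0131962773… mL; 1.4398 has 5 s.f., so the result keeps min(3, 5) = 3 s.f.
Rounded to 3 significant figures: 55.0 mL.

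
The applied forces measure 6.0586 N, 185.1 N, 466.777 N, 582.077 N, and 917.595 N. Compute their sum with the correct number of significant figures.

2157.6 N

6.0586 N + 185.1 N + 466.777 N + 582.077 N + 917.595 N = 2157.6076 N.
Addition/subtraction keeps the fewest decimal places: 6.0586 → 4 decimal places, 185.1 → 1 decimal place, 466.777 → 3 decimal places, 582.077 → 3 decimal places, 917.595 → 3 decimal places; limit is 1.
Rounded to 1 decimal place: 2157.6 N.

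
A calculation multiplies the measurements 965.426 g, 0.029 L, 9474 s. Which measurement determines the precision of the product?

965.426 g → 6 s.f.; 0.029 L → 2 s.f.; 9474 s → 4 s.f.
The fewest is 2 significant figures, from 0.029 L.

0.029 L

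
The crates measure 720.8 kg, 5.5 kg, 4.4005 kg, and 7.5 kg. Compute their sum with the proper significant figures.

738.2 kg

720.8 kg + 5.5 kg + 4.4005 kg + 7.5 kg = 738.2005 kg.
Addition/subtraction keeps the fewest decimal places: 720.8 → 1 decimal place, 5.5 → 1 decimal place, 4.4005 → 4 decimal places, 7.5 → 1 decimal place; limit is 1.
Rounded to 1 decimal place: 738.2 kg.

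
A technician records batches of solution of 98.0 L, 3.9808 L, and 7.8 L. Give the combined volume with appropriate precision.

109.8 L

98.0 L + 3.9808 L + 7.8 L = 109.7808 L.
Addition/subtraction keeps the fewest decimal places: 98.0 → 1 decimal place, 3.9808 → 4 decimal places, 7.8 → 1 decimal place; limit is 1.
Rounded to 1 decimal place: 109.8 L.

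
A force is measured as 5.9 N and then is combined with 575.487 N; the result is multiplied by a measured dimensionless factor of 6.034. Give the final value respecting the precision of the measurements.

5.9 N + 575.487 N = 581.387 N; the sum is limited to 1 decimal place (4 s.f.).
Carrying full precision, 581.387 × 6.034 = 3508.089158 N; 6.034 has 4 s.f., so the result keeps min(4, 4) = 4 s.f.
Rounded to 4 significant figures: 3508 N.

3508 N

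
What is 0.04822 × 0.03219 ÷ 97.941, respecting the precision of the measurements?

1.585 × 10⁻⁵

0.04822 × 0.03219 ÷ 97.941 = 0.0000158483352222…
Multiplication/division keeps the fewest significant figures: 0.04822 → 4 s.f., 0.03219 → 4 s.f., 97.941 → 5 s.f.; limit is 4.
Rounded to 4 significant figures: 1.585 × 10⁻⁵.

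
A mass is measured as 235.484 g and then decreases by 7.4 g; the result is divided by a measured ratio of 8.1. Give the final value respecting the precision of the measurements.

235.484 g − 7.4 g = 228.084 g; the difference is limited to 1 decimal place (4 s.f.).
Carrying full precision, 228.084 ÷ 8.1 = 28.1585185185… g; 8.1 has 2 s.f., so the result keeps min(4, 2) = 2 s.f.
Rounded to 2 significant figures: 28 g.

28 g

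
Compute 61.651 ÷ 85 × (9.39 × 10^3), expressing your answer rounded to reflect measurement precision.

61.651 ÷ 85 × (9.39 × 10^3) = 6810.62223529…
Multiplication/division keeps the fewest significant figures: 61.651 → 5 s.f., 85 → 2 s.f., 9.39 × 10^3 → 3 s.f.; limit is 2.
Rounded to 2 significant figures: 6.8 × 10^3.

6.8 × 10^3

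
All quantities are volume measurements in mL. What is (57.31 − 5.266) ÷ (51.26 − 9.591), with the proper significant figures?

57.31 − 5.266 = 52.044, limited to 2 d.p. → 4 s.f.; 51.26 − 9.591 = 41.669, limited to 2 d.p. → 4 s.f.
Carrying full precision, 52.044 ÷ 41.669 = 1.24898605678…; keep min(4, 4) = 4 s.f.
Rounded to 4 significant figures: 1.249.

1.249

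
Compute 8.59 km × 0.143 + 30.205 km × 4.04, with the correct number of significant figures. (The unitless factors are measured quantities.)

1.23 × 10^2 km

8.59 × 0.143 = 1.22837 → 1.23 km (3 s.f., last digit at the 10^-2 place).
30.205 × 4.04 = 122.0282 → 122 km (3 s.f., last digit at the 10^0 place).
Sum: 123.25657 km; keep the coarser place, 10^0.
Result: 1.23 × 10^2 km.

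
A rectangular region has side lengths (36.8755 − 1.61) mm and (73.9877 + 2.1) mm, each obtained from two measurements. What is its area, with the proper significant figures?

2.68 × 10³ mm²

36.8755 − 1.61 = 35.2655, limited to 2 d.p. → 4 s.f.; 73.9877 + 2.1 = 76.0877, limited to 1 d.p. → 3 s.f.
Carrying full precision, 35.2655 × 76.0877 = 2683.27078435; keep min(4, 3) = 3 s.f.
Rounded to 3 significant figures: 2.68 × 10³ mm².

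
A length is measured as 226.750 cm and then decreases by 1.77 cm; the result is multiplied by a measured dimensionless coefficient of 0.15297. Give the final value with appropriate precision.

34.415 cm

226.750 cm − 1.77 cm = 224.980 cm; the difference is limited to 2 decimal places (5 s.f.).
Carrying full precision, 224.980 × 0.15297 = 34.4151906 cm; 0.15297 has 5 s.f., so the result keeps min(5, 5) = 5 s.f.
Rounded to 5 significant figures: 34.415 cm.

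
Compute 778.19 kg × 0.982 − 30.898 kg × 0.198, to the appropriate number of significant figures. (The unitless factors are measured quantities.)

778.19 × 0.982 = 764.18258 → 7.64 × 10^2 kg (3 s.f., last digit at the 10^0 place).
30.898 × 0.198 = 6.117804 → 6.12 kg (3 s.f., last digit at the 10^-2 place).
Difference: 758.064776 kg; keep the coarser place, 10^0.
Result: 7.58 × 10^2 kg.

7.58 × 10^2 kg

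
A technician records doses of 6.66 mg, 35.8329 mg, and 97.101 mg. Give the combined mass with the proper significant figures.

6.66 mg + 35.8329 mg + 97.101 mg = 139.5939 mg.
Addition/subtraction keeps the fewest decimal places: 6.66 → 2 decimal places, 35.8329 → 4 decimal places, 97.101 → 3 decimal places; limit is 2.
Rounded to 2 decimal places: 139.59 mg.

139.59 mg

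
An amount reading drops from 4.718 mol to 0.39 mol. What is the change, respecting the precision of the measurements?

4.33 mol

4.718 mol − 0.39 mol = 4.328 mol.
Addition/subtraction keeps the fewest decimal places: 4.718 → 3 decimal places, 0.39 → 2 decimal places; limit is 2.
Rounded to 2 decimal places: 4.33 mol.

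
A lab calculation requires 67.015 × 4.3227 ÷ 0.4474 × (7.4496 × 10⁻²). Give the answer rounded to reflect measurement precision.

67.015 × 4.3227 ÷ 0.4474 × (7.4496 × 10⁻²) = 48.235200993…
Multiplication/division keeps the fewest significant figures: 67.015 → 5 s.f., 4.3227 → 5 s.f., 0.4474 → 4 s.f., 7.4496 × 10⁻² → 5 s.f.; limit is 4.
Rounded to 4 significant figures: 48.24.

48.24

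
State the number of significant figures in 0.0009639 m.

0.0009639: leading zeros are not significant.

4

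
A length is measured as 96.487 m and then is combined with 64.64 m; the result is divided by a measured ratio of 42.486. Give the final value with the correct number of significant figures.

3.7925 m

96.487 m + 64.64 m = 161.127 m; the sum is limited to 2 decimal places (5 s.f.).
Carrying full precision, 161.127 ÷ 42.486 = 3.79247281457… m; 42.486 has 5 s.f., so the result keeps min(5, 5) = 5 s.f.
Rounded to 5 significant figures: 3.7925 m.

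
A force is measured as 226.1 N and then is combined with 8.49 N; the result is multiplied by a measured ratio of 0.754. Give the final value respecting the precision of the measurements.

226.1 N + 8.49 N = 234.59 N; the sum is limited to 1 decimal place (4 s.f.).
Carrying full precision, 234.59 × 0.754 = 176.88086 N; 0.754 has 3 s.f., so the result keeps min(4, 3) = 3 s.f.
Rounded to 3 significant figures: 177 N.

177 N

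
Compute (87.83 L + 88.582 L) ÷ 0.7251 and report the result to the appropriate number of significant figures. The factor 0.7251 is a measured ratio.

243.3 L

87.83 L + 88.582 L = 176.412 L; the sum is limited to 2 decimal places (5 s.f.).
Carrying full precision, 176.412 ÷ 0.7251 = 243.29333885… L; 0.7251 has 4 s.f., so the result keeps min(5, 4) = 4 s.f.
Rounded to 4 significant figures: 243.3 L.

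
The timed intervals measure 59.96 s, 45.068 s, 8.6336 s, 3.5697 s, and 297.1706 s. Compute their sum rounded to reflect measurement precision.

414.40 s

59.96 s + 45.068 s + 8.6336 s + 3.5697 s + 297.1706 s = 414.4019 s.
Addition/subtraction keeps the fewest decimal places: 59.96 → 2 decimal places, 45.068 → 3 decimal places, 8.6336 → 4 decimal places, 3.5697 → 4 decimal places, 297.1706 → 4 decimal places; limit is 2.
Rounded to 2 decimal places: 414.40 s.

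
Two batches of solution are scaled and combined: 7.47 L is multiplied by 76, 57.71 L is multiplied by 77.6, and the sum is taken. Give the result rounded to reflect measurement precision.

5.05 × 10^3 L

7.47 × 76 = 567.72 → 5.7 × 10^2 L (2 s.f., last digit at the 10^1 place).
57.71 × 77.6 = 4478.296 → 4.48 × 10^3 L (3 s.f., last digit at the 10^1 place).
Sum: 5046.016 L; keep the coarser place, 10^1.
Result: 5.05 × 10^3 L.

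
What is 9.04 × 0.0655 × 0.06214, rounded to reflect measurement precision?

0.0368

9.04 × 0.0655 × 0.06214 = 0.0367943368
Multiplication/division keeps the fewest significant figures: 9.04 → 3 s.f., 0.0655 → 3 s.f., 0.06214 → 4 s.f.; limit is 3.
Rounded to 3 significant figures: 0.0368.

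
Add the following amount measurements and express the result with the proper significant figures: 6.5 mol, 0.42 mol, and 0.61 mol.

6.5 mol + 0.42 mol + 0.61 mol = 7.53 mol.
Addition/subtraction keeps the fewest decimal places: 6.5 → 1 decimal place, 0.42 → 2 decimal places, 0.61 → 2 decimal places; limit is 1.
Rounded to 1 decimal place: 7.5 mol.

7.5 mol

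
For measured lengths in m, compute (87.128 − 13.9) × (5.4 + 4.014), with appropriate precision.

87.128 − 13.9 = 73.228, limited to 1 d.p. → 3 s.f.; 5.4 + 4.014 = 9.414, limited to 1 d.p. → 2 s.f.
Carrying full precision, 73.228 × 9.414 = 689.368392; keep min(3, 2) = 2 s.f.
Rounded to 2 significant figures: 6.9 × 10² m².

6.9 × 10² m²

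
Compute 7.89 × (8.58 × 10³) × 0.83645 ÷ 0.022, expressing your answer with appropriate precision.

7.89 × (8.58 × 10³) × 0.83645 ÷ 0.022 = 2573840.295
Multiplication/division keeps the fewest significant figures: 7.89 → 3 s.f., 8.58 × 10³ → 3 s.f., 0.83645 → 5 s.f., 0.022 → 2 s.f.; limit is 2.
Rounded to 2 significant figures: 2.6 × 10⁶.

2.6 × 10⁶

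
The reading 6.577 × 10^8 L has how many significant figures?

6.577 × 10^8: in scientific notation every digit of the coefficient is significant.

4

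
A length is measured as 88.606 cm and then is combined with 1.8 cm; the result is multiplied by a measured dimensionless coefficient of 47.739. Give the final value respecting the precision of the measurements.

4.32 × 10^3 cm

88.606 cm + 1.8 cm = 90.406 cm; the sum is limited to 1 decimal place (3 s.f.).
Carrying full precision, 90.406 × 47.739 = 4315.892034 cm; 47.739 has 5 s.f., so the result keeps min(3, 5) = 3 s.f.
Rounded to 3 significant figures: 4.32 × 10^3 cm.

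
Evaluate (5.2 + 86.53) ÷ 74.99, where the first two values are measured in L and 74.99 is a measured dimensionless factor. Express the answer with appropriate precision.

5.2 L + 86.53 L = 91.73 L; the sum is limited to 1 decimal place (3 s.f.).
Carrying full precision, 91.73 ÷ 74.99 = 1.22322976397… L; 74.99 has 4 s.f., so the result keeps min(3, 4) = 3 s.f.
Rounded to 3 significant figures: 1.22 L.

1.22 L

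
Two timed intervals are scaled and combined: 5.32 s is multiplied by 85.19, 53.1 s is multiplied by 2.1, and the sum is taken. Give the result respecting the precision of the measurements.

5.32 × 85.19 = 453.2108 → 453 s (3 s.f., last digit at the 10^0 place).
53.1 × 2.1 = 111.51 → 1.1 × 10^2 s (2 s.f., last digit at the 10^1 place).
Sum: 564.7208 s; keep the coarser place, 10^1.
Result: 5.6 × 10^2 s.

5.6 × 10^2 s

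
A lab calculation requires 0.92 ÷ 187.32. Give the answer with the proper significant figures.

4.9 × 10⁻³

0.92 ÷ 187.32 = 0.004911381593…
Multiplication/division keeps the fewest significant figures: 0.92 → 2 s.f., 187.32 → 5 s.f.; limit is 2.
Rounded to 2 significant figures: 4.9 × 10⁻³.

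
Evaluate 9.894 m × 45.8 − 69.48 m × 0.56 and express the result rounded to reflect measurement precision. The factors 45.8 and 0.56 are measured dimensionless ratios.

9.894 × 45.8 = 453.1452 → 453 m (3 s.f., last digit at the 10^0 place).
69.48 × 0.56 = 38.9088 → 39 m (2 s.f., last digit at the 10^0 place).
Difference: 414.2364 m; keep the coarser place, 10^0.
Result: 414 m.

414 m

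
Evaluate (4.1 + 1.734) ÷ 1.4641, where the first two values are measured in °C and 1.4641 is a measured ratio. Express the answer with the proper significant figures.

4.0 °C

4.1 °C + 1.734 °C = 5.834 °C; the sum is limited to 1 decimal place (2 s.f.).
Carrying full precision, 5.834 ÷ 1.4641 = 3.9847004986… °C; 1.4641 has 5 s.f., so the result keeps min(2, 5) = 2 s.f.
Rounded to 2 significant figures: 4.0 °C.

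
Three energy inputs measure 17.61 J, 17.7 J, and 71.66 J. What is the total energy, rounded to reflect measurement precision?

107.0 J

17.61 J + 17.7 J + 71.66 J = 106.97 J.
Addition/subtraction keeps the fewest decimal places: 17.61 → 2 decimal places, 17.7 → 1 decimal place, 71.66 → 2 decimal places; limit is 1.
Rounded to 1 decimal place: 107.0 J.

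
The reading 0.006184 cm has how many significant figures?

4

0.006184: leading zeros are not significant.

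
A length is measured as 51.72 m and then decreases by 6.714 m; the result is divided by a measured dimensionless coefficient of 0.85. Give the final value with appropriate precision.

51.72 m − 6.714 m = 45.006 m; the difference is limited to 2 decimal places (4 s.f.).
Carrying full precision, 45.006 ÷ 0.85 = 52.9482352941… m; 0.85 has 2 s.f., so the result keeps min(4, 2) = 2 s.f.
Rounded to 2 significant figures: 53 m.

53 m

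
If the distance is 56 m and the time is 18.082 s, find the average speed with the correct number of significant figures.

3.1 m/s

average speed = 56 m ÷ 18.082 s = 3.09700254397… m/s.
56 has 2 significant figures; 18.082 has 5.
Division/multiplication keeps the fewest: 2 significant figures.
Rounded: 3.1 m/s.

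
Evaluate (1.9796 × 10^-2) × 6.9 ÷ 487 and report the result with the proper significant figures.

2.8 × 10^-4

(1.9796 × 10^-2) × 6.9 ÷ 487 = 0.000280477207392…
Multiplication/division keeps the fewest significant figures: 1.9796 × 10^-2 → 5 s.f., 6.9 → 2 s.f., 487 → 3 s.f.; limit is 2.
Rounded to 2 significant figures: 2.8 × 10^-4.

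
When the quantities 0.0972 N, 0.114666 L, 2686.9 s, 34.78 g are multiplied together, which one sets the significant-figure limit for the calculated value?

0.0972 N

0.0972 N → 3 s.f.; 0.114666 L → 6 s.f.; 2686.9 s → 5 s.f.; 34.78 g → 4 s.f.
The fewest is 3 significant figures, from 0.0972 N.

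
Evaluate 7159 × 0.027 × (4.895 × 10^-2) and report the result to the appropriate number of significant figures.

7159 × 0.027 × (4.895 × 10^-2) = 9.46169235
Multiplication/division keeps the fewest significant figures: 7159 → 4 s.f., 0.027 → 2 s.f., 4.895 × 10^-2 → 4 s.f.; limit is 2.
Rounded to 2 significant figures: 9.5.

9.5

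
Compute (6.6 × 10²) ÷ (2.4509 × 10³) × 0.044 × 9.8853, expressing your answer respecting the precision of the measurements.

0.12

(6.6 × 10²) ÷ (2.4509 × 10³) × 0.044 × 9.8853 = 0.117128039496…
Multiplication/division keeps the fewest significant figures: 6.6 × 10² → 2 s.f., 2.4509 × 10³ → 5 s.f., 0.044 → 2 s.f., 9.8853 → 5 s.f.; limit is 2.
Rounded to 2 significant figures: 0.12.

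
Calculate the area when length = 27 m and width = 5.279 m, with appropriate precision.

1.4 × 10² m²

area = 27 m × 5.279 m = 142.533 m².
27 has 2 significant figures; 5.279 has 4.
Division/multiplication keeps the fewest: 2 significant figures.
Rounded: 1.4 × 10² m².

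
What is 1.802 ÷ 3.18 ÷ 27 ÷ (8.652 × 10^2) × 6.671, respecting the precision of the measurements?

1.802 ÷ 3.18 ÷ 27 ÷ (8.652 × 10^2) × 6.671 = 0.000161822286148…
Multiplication/division keeps the fewest significant figures: 1.802 → 4 s.f., 3.18 → 3 s.f., 27 → 2 s.f., 8.652 × 10^2 → 4 s.f., 6.671 → 4 s.f.; limit is 2.
Rounded to 2 significant figures: 1.6 × 10^-4.

1.6 × 10^-4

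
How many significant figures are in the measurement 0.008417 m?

4

0.008417: leading zeros are not significant.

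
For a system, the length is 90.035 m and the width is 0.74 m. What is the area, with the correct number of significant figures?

67 m²

area = 90.035 m × 0.74 m = 66.6259 m².
90.035 has 5 significant figures; 0.74 has 2.
Division/multiplication keeps the fewest: 2 significant figures.
Rounded: 67 m².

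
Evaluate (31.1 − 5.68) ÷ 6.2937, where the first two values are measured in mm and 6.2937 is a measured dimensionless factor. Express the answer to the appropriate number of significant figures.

4.04 mm

31.1 mm − 5.68 mm = 25.42 mm; the difference is limited to 1 decimal place (3 s.f.).
Carrying full precision, 25.42 ÷ 6.2937 = 4.03895959452… mm; 6.2937 has 5 s.f., so the result keeps min(3, 5) = 3 s.f.
Rounded to 3 significant figures: 4.04 mm.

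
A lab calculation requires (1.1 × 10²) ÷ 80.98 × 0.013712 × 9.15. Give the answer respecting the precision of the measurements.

(1.1 × 10²) ÷ 80.98 × 0.013712 × 9.15 = 0.170426376883…
Multiplication/division keeps the fewest significant figures: 1.1 × 10² → 2 s.f., 80.98 → 4 s.f., 0.013712 → 5 s.f., 9.15 → 3 s.f.; limit is 2.
Rounded to 2 significant figures: 0.17.

0.17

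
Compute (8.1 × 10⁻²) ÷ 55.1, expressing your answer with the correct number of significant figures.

0.0015

(8.1 × 10⁻²) ÷ 55.1 = 0.00147005444646…
Multiplication/division keeps the fewest significant figures: 8.1 × 10⁻² → 2 s.f., 55.1 → 3 s.f.; limit is 2.
Rounded to 2 significant figures: 0.0015.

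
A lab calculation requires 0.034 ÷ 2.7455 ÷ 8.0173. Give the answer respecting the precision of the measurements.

0.034 ÷ 2.7455 ÷ 8.0173 = 0.00154464731628…
Multiplication/division keeps the fewest significant figures: 0.034 → 2 s.f., 2.7455 → 5 s.f., 8.0173 → 5 s.f.; limit is 2.
Rounded to 2 significant figures: 0.0015.

0.0015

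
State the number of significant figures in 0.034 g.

0.034: leading zeros are not significant.

2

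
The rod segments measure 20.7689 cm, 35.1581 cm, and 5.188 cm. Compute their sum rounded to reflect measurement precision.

20.7689 cm + 35.1581 cm + 5.188 cm = 61.1150 cm.
Addition/subtraction keeps the fewest decimal places: 20.7689 → 4 decimal places, 35.1581 → 4 decimal places, 5.188 → 3 decimal places; limit is 3.
Rounded to 3 decimal places: 61.115 cm.

61.115 cm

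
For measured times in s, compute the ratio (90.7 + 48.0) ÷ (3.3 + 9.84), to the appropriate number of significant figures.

10.6

90.7 + 48.0 = 138.7, limited to 1 d.p. → 4 s.f.; 3.3 + 9.84 = 13.14, limited to 1 d.p. → 3 s.f.
Carrying full precision, 138.7 ÷ 13.14 = 10.5555555556…; keep min(4, 3) = 3 s.f.
Rounded to 3 significant figures: 10.6.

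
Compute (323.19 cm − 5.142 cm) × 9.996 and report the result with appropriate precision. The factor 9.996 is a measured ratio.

323.19 cm − 5.142 cm = 318.048 cm; the difference is limited to 2 decimal places (5 s.f.).
Carrying full precision, 318.048 × 9.996 = 3179.207808 cm; 9.996 has 4 s.f., so the result keeps min(5, 4) = 4 s.f.
Rounded to 4 significant figures: 3179 cm.

3179 cm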